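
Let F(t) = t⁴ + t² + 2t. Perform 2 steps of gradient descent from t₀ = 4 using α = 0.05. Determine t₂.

152.4014

F′(t) = 4t³ + 2t + 2
t₁ = 4 − 0.05·266 = -9.3
t₂ = -9.3 − 0.05·(-3234.028) = 152.4014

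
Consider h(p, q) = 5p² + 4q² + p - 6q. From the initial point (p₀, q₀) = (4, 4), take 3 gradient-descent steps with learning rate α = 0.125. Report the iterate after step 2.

∇h = (10p + 1, 8q - 6)
Step 1: at (4, 4), ∇h = (41, 26) → (4, 4) − 0.125·(41, 26) = (-1.125, 0.75)
Step 2: at (-1.125, 0.75), ∇h = (-10.25, 0) → (-1.125, 0.75) − 0.125·(-10.25, 0) = (0.15625, 0.75)

(0.15625, 0.75)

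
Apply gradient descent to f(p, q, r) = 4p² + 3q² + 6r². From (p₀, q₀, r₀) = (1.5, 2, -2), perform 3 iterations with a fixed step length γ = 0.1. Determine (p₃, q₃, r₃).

∇f = (8p, 6q, 12r)
Step 1: at (1.5, 2, -2), ∇f = (12, 12, -24) → (1.5, 2, -2) − 0.1·(12, 12, -24) = (0.3, 0.8, 0.4)
Step 2: at (0.3, 0.8, 0.4), ∇f = (2.4, 4.8, 4.8) → (0.3, 0.8, 0.4) − 0.1·(2.4, 4.8, 4.8) = (0.06, 0.32, -0.08)
Step 3: at (0.06, 0.32, -0.08), ∇f = (0.48, 1.92, -0.96) → (0.06, 0.32, -0.08) − 0.1·(0.48, 1.92, -0.96) = (0.012, 0.128, 0.016)

(0.012, 0.128, 0.016)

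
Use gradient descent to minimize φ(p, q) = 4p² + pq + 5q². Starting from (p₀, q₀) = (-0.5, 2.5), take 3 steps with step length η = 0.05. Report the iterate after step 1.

(-0.425, 1.275)

∇φ = (8p + q, p + 10q)
Step 1: at (-0.5, 2.5), ∇φ = (-1.5, 24.5) → (-0.5, 2.5) − 0.05·(-1.5, 24.5) = (-0.425, 1.275)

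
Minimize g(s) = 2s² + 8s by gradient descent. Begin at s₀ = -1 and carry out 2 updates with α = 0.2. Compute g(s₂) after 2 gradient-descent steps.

-7.9968

g′(s) = 4s + 8
Step 1: g′(-1) = 4; s₁ = -1 − 0.2·4 = -1.8
Step 2: g′(-1.8) = 0.8; s₂ = -1.8 − 0.2·0.8 = -1.96
g(-1.96) = -7.9968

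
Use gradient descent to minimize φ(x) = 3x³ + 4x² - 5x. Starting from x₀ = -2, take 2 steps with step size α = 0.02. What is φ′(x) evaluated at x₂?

42.49232676

φ′(x) = 9x² + 8x - 5
Step 1: φ′(-2) = 15; x₁ = -2 − 0.02·15 = -2.3
Step 2: φ′(-2.3) = 24.21; x₂ = -2.3 − 0.02·24.21 = -2.7842
φ′(x) at (-2.7842) = 42.49232676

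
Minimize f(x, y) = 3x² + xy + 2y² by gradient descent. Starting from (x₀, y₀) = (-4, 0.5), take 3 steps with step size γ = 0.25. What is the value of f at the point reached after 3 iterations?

∇f = (6x + y, x + 4y)
(x₁, y₁) = (-4, 0.5) − 0.25·(-23.5, -2) = (1.875, 1)
(x₂, y₂) = (1.875, 1) − 0.25·(12.25, 5.875) = (-1.1875, -0.46875)
(x₃, y₃) = (-1.1875, -0.46875) − 0.25·(-7.59375, -3.0625) = (0.7109375, 0.296875)
f(0.7109375, 0.296875) = 1.90362548828125

1.90362548828125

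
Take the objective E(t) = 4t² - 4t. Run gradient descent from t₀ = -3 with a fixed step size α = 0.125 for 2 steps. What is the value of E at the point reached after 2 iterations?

-1

E′(t) = 8t - 4
t₁ = -3 − 0.125·(-28) = 0.5
t₂ = 0.5 − 0.125·0 = 0.5
E(0.5) = -1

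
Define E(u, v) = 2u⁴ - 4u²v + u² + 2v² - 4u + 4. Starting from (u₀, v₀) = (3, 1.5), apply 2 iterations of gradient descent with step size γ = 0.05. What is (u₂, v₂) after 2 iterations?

(78.1824, 9.842)

∇E = (8u³ - 8uv + 2u - 4, -4u² + 4v)
(u₁, v₁) = (3, 1.5) − 0.05·(182, -30) = (-6.1, 3)
(u₂, v₂) = (-6.1, 3) − 0.05·(-1685.648, -136.84) = (78.1824, 9.842)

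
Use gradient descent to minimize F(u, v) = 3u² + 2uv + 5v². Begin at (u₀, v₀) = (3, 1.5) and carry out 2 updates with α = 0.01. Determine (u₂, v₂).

∇F = (6u + 2v, 2u + 10v)
(u₁, v₁) = (3, 1.5) − 0.01·(21, 21) = (2.79, 1.29)
(u₂, v₂) = (2.79, 1.29) − 0.01·(19.32, 18.48) = (2.5968, 1.1052)

(2.5968, 1.1052)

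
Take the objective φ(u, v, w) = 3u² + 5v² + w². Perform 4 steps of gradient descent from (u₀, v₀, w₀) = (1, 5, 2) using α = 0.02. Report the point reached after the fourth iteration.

(0.59969536, 2.048, 1.69869312)

∇φ = (6u, 10v, 2w)
Step 1: at (1, 5, 2), ∇φ = (6, 50, 4) → (1, 5, 2) − 0.02·(6, 50, 4) = (0.88, 4, 1.92)
Step 2: at (0.88, 4, 1.92), ∇φ = (5.28, 40, 3.84) → (0.88, 4, 1.92) − 0.02·(5.28, 40, 3.84) = (0.7744, 3.2, 1.8432)
Step 3: at (0.7744, 3.2, 1.8432), ∇φ = (4.6464, 32, 3.6864) → (0.7744, 3.2, 1.8432) − 0.02·(4.6464, 32, 3.6864) = (0.681472, 2.56, 1.769472)
Step 4: at (0.681472, 2.56, 1.769472), ∇φ = (4.088832, 25.6, 3.538944) → (0.681472, 2.56, 1.769472) − 0.02·(4.088832, 25.6, 3.538944) = (0.59969536, 2.048, 1.69869312)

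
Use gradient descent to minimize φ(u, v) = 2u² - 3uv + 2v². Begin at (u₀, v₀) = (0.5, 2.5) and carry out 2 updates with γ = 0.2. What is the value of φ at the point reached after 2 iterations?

∇φ = (4u - 3v, -3u + 4v)
(u₁, v₁) = (0.5, 2.5) − 0.2·(-5.5, 8.5) = (1.6, 0.8)
(u₂, v₂) = (1.6, 0.8) − 0.2·(4, -1.6) = (0.8, 1.12)
φ(0.8, 1.12) = 1.1008

1.1008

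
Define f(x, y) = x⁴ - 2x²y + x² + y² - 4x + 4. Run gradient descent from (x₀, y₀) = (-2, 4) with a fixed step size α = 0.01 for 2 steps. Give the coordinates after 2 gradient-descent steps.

∇f = (4x³ - 4xy + 2x - 4, -2x² + 2y)
Step 1: at (-2, 4), ∇f = (-8, 0) → (-2, 4) − 0.01·(-8, 0) = (-1.92, 4)
Step 2: at (-1.92, 4), ∇f = (-5.431552, 0.6272) → (-1.92, 4) − 0.01·(-5.431552, 0.6272) = (-1.86568448, 3.993728)

(-1.86568448, 3.993728)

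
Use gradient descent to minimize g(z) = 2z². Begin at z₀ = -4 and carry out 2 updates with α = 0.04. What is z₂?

g′(z) = 4z
z₁ = -4 − 0.04·(-16) = -3.36
z₂ = -3.36 − 0.04·(-13.44) = -2.8224

-2.8224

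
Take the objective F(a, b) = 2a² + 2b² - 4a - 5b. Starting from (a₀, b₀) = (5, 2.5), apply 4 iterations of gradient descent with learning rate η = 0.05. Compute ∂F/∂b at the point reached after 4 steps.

2.048

∇F = (4a - 4, 4b - 5)
(a₁, b₁) = (5, 2.5) − 0.05·(16, 5) = (4.2, 2.25)
(a₂, b₂) = (4.2, 2.25) − 0.05·(12.8, 4) = (3.56, 2.05)
(a₃, b₃) = (3.56, 2.05) − 0.05·(10.24, 3.2) = (3.048, 1.89)
(a₄, b₄) = (3.048, 1.89) − 0.05·(8.192, 2.56) = (2.6384, 1.762)
∂F/∂b at (2.6384, 1.762) = 2.048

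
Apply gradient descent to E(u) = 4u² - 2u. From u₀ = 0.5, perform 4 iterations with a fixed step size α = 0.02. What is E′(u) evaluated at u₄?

0.99574272

E′(u) = 8u - 2
u₁ = 0.5 − 0.02·2 = 0.46
u₂ = 0.46 − 0.02·1.68 = 0.4264
u₃ = 0.4264 − 0.02·1.4112 = 0.398176
u₄ = 0.398176 − 0.02·1.185408 = 0.37446784
E′(u) at (0.37446784) = 0.99574272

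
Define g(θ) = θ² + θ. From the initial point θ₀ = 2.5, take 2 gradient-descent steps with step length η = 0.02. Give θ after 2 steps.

2.2648

g′(θ) = 2θ + 1
θ₁ = 2.5 − 0.02·6 = 2.38
θ₂ = 2.38 − 0.02·5.76 = 2.2648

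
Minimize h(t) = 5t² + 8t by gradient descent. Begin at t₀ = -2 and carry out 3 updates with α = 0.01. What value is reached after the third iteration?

h′(t) = 10t + 8
Step 1: h′(-2) = -12; t₁ = -2 − 0.01·(-12) = -1.88
Step 2: h′(-1.88) = -10.8; t₂ = -1.88 − 0.01·(-10.8) = -1.772
Step 3: h′(-1.772) = -9.72; t₃ = -1.772 − 0.01·(-9.72) = -1.6748

-1.6748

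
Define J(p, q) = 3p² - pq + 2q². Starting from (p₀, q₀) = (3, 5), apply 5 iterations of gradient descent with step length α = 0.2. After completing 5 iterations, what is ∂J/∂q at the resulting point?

0.0384

∇J = (6p - q, -p + 4q)
Step 1: at (3, 5), ∇J = (13, 17) → (3, 5) − 0.2·(13, 17) = (0.4, 1.6)
Step 2: at (0.4, 1.6), ∇J = (0.8, 6) → (0.4, 1.6) − 0.2·(0.8, 6) = (0.24, 0.4)
Step 3: at (0.24, 0.4), ∇J = (1.04, 1.36) → (0.24, 0.4) − 0.2·(1.04, 1.36) = (0.032, 0.128)
Step 4: at (0.032, 0.128), ∇J = (0.064, 0.48) → (0.032, 0.128) − 0.2·(0.064, 0.48) = (0.0192, 0.032)
Step 5: at (0.0192, 0.032), ∇J = (0.0832, 0.1088) → (0.0192, 0.032) − 0.2·(0.0832, 0.1088) = (0.00256, 0.01024)
∂J/∂q at (0.00256, 0.01024) = 0.0384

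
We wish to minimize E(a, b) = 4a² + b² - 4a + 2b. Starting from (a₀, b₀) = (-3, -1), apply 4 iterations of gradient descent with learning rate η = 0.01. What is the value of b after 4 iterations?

∇E = (8a - 4, 2b + 2)
(a₁, b₁) = (-3, -1) − 0.01·(-28, 0) = (-2.72, -1)
(a₂, b₂) = (-2.72, -1) − 0.01·(-25.76, 0) = (-2.4624, -1)
(a₃, b₃) = (-2.4624, -1) − 0.01·(-23.6992, 0) = (-2.225408, -1)
(a₄, b₄) = (-2.225408, -1) − 0.01·(-21.803264, 0) = (-2.00737536, -1)
b = -1

-1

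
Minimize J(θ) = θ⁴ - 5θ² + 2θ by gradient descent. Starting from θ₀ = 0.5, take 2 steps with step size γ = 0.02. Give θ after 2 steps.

J′(θ) = 4θ³ - 10θ + 2
Step 1: J′(0.5) = -2.5; θ₁ = 0.5 − 0.02·(-2.5) = 0.55
Step 2: J′(0.55) = -2.8345; θ₂ = 0.55 − 0.02·(-2.8345) = 0.60669

0.60669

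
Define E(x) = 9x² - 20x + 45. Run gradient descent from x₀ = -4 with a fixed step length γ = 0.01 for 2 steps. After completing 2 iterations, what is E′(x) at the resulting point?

-61.8608

E′(x) = 18x - 20
Step 1: E′(-4) = -92; x₁ = -4 − 0.01·(-92) = -3.08
Step 2: E′(-3.08) = -75.44; x₂ = -3.08 − 0.01·(-75.44) = -2.3256
E′(x) at (-2.3256) = -61.8608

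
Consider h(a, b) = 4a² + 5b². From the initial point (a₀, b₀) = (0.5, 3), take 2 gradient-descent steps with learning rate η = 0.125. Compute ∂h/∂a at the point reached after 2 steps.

0

∇h = (8a, 10b)
(a₁, b₁) = (0.5, 3) − 0.125·(4, 30) = (0, -0.75)
(a₂, b₂) = (0, -0.75) − 0.125·(0, -7.5) = (0, 0.1875)
∂h/∂a at (0, 0.1875) = 0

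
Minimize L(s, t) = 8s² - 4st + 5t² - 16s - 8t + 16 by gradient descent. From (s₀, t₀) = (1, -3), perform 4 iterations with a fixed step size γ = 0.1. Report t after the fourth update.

1.0272

∇L = (16s - 4t - 16, -4s + 10t - 8)
(s₁, t₁) = (1, -3) − 0.1·(12, -42) = (-0.2, 1.2)
(s₂, t₂) = (-0.2, 1.2) − 0.1·(-24, 4.8) = (2.2, 0.72)
(s₃, t₃) = (2.2, 0.72) − 0.1·(16.32, -9.6) = (0.568, 1.68)
(s₄, t₄) = (0.568, 1.68) − 0.1·(-13.632, 6.528) = (1.9312, 1.0272)
t = 1.0272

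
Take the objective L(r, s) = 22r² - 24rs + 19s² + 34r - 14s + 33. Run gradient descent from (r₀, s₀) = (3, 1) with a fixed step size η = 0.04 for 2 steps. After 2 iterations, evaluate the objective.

∇L = (44r - 24s + 34, -24r + 38s - 14)
(r₁, s₁) = (3, 1) − 0.04·(142, -48) = (-2.68, 2.92)
(r₂, s₂) = (-2.68, 2.92) − 0.04·(-154, 161.28) = (3.48, -3.5312)
L(3.48, -3.5312) = 999.02951936

999.02951936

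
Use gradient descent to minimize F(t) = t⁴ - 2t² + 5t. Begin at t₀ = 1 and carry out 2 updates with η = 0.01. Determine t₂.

F′(t) = 4t³ - 4t + 5
t₁ = 1 − 0.01·5 = 0.95
t₂ = 0.95 − 0.01·4.6295 = 0.903705

0.903705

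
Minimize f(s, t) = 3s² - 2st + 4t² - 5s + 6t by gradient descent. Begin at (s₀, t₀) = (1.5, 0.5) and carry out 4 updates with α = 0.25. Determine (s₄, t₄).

∇f = (6s - 2t - 5, -2s + 8t + 6)
(s₁, t₁) = (1.5, 0.5) − 0.25·(3, 7) = (0.75, -1.25)
(s₂, t₂) = (0.75, -1.25) − 0.25·(2, -5.5) = (0.25, 0.125)
(s₃, t₃) = (0.25, 0.125) − 0.25·(-3.75, 6.5) = (1.1875, -1.5)
(s₄, t₄) = (1.1875, -1.5) − 0.25·(5.125, -8.375) = (-0.09375, 0.59375)

(-0.09375, 0.59375)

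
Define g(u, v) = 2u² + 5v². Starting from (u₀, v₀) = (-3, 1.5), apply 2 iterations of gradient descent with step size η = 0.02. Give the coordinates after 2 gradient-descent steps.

∇g = (4u, 10v)
Step 1: at (-3, 1.5), ∇g = (-12, 15) → (-3, 1.5) − 0.02·(-12, 15) = (-2.76, 1.2)
Step 2: at (-2.76, 1.2), ∇g = (-11.04, 12) → (-2.76, 1.2) − 0.02·(-11.04, 12) = (-2.5392, 0.96)

(-2.5392, 0.96)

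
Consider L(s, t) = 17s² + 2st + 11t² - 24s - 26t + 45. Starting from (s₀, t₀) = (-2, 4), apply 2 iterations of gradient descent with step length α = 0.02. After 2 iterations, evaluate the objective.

∇L = (34s + 2t - 24, 2s + 22t - 26)
(s₁, t₁) = (-2, 4) − 0.02·(-84, 58) = (-0.32, 2.84)
(s₂, t₂) = (-0.32, 2.84) − 0.02·(-29.2, 35.84) = (0.264, 2.1232)
L(0.264, 2.1232) = 35.35444224

35.35444224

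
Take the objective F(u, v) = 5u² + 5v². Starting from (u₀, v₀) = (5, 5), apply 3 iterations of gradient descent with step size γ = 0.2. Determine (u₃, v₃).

(-5, -5)

∇F = (10u, 10v)
Step 1: at (5, 5), ∇F = (50, 50) → (5, 5) − 0.2·(50, 50) = (-5, -5)
Step 2: at (-5, -5), ∇F = (-50, -50) → (-5, -5) − 0.2·(-50, -50) = (5, 5)
Step 3: at (5, 5), ∇F = (50, 50) → (5, 5) − 0.2·(50, 50) = (-5, -5)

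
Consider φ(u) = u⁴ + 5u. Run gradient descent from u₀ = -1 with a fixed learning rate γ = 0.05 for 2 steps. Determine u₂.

φ′(u) = 4u³ + 5
Step 1: φ′(-1) = 1; u₁ = -1 − 0.05·1 = -1.05
Step 2: φ′(-1.05) = 0.3695; u₂ = -1.05 − 0.05·0.3695 = -1.068475

-1.068475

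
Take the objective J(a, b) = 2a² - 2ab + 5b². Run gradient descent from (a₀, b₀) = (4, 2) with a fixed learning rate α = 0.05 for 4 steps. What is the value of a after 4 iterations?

1.9942

∇J = (4a - 2b, -2a + 10b)
(a₁, b₁) = (4, 2) − 0.05·(12, 12) = (3.4, 1.4)
(a₂, b₂) = (3.4, 1.4) − 0.05·(10.8, 7.2) = (2.86, 1.04)
(a₃, b₃) = (2.86, 1.04) − 0.05·(9.36, 4.68) = (2.392, 0.806)
(a₄, b₄) = (2.392, 0.806) − 0.05·(7.956, 3.276) = (1.9942, 0.6422)
a = 1.9942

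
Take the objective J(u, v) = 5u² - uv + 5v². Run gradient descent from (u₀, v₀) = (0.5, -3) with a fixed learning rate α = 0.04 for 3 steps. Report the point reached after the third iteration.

(-0.020352, -0.635008)

∇J = (10u - v, -u + 10v)
(u₁, v₁) = (0.5, -3) − 0.04·(8, -30.5) = (0.18, -1.78)
(u₂, v₂) = (0.18, -1.78) − 0.04·(3.58, -17.98) = (0.0368, -1.0608)
(u₃, v₃) = (0.0368, -1.0608) − 0.04·(1.4288, -10.6448) = (-0.020352, -0.635008)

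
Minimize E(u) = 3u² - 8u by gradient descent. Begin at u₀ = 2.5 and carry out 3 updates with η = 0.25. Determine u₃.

1.1875

E′(u) = 6u - 8
u₁ = 2.5 − 0.25·7 = 0.75
u₂ = 0.75 − 0.25·(-3.5) = 1.625
u₃ = 1.625 − 0.25·1.75 = 1.1875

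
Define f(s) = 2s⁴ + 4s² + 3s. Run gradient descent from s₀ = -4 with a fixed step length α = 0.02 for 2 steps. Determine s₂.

f′(s) = 8s³ + 8s + 3
Step 1: f′(-4) = -541; s₁ = -4 − 0.02·(-541) = 6.82
Step 2: f′(6.82) = 2595.276544; s₂ = 6.82 − 0.02·2595.276544 = -45.08553088

-45.08553088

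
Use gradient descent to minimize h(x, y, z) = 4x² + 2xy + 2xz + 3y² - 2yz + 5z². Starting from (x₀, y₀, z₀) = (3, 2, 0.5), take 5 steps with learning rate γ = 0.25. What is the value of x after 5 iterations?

∇h = (8x + 2y + 2z, 2x + 6y - 2z, 2x - 2y + 10z)
(x₁, y₁, z₁) = (3, 2, 0.5) − 0.25·(29, 17, 7) = (-4.25, -2.25, -1.25)
(x₂, y₂, z₂) = (-4.25, -2.25, -1.25) − 0.25·(-41, -19.5, -16.5) = (6, 2.625, 2.875)
(x₃, y₃, z₃) = (6, 2.625, 2.875) − 0.25·(59, 22, 35.5) = (-8.75, -2.875, -6)
(x₄, y₄, z₄) = (-8.75, -2.875, -6) − 0.25·(-87.75, -22.75, -71.75) = (13.1875, 2.8125, 11.9375)
(x₅, y₅, z₅) = (13.1875, 2.8125, 11.9375) − 0.25·(135, 19.375, 140.125) = (-20.5625, -2.03125, -23.09375)
x = -20.5625

-20.5625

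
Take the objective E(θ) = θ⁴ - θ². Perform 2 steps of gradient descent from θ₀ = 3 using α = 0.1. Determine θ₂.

140.6592

E′(θ) = 4θ³ - 2θ
Step 1: E′(3) = 102; θ₁ = 3 − 0.1·102 = -7.2
Step 2: E′(-7.2) = -1478.592; θ₂ = -7.2 − 0.1·(-1478.592) = 140.6592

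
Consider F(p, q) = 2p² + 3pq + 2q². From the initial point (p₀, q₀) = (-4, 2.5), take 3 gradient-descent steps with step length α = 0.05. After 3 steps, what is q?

∇F = (4p + 3q, 3p + 4q)
Step 1: at (-4, 2.5), ∇F = (-8.5, -2) → (-4, 2.5) − 0.05·(-8.5, -2) = (-3.575, 2.6)
Step 2: at (-3.575, 2.6), ∇F = (-6.5, -0.325) → (-3.575, 2.6) − 0.05·(-6.5, -0.325) = (-3.25, 2.61625)
Step 3: at (-3.25, 2.61625), ∇F = (-5.15125, 0.715) → (-3.25, 2.61625) − 0.05·(-5.15125, 0.715) = (-2.9924375, 2.5805)
q = 2.5805

2.5805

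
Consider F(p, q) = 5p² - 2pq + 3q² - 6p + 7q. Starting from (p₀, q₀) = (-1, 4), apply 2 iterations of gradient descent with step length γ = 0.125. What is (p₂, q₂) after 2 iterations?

(0.21875, -0.40625)

∇F = (10p - 2q - 6, -2p + 6q + 7)
Step 1: at (-1, 4), ∇F = (-24, 33) → (-1, 4) − 0.125·(-24, 33) = (2, -0.125)
Step 2: at (2, -0.125), ∇F = (14.25, 2.25) → (2, -0.125) − 0.125·(14.25, 2.25) = (0.21875, -0.40625)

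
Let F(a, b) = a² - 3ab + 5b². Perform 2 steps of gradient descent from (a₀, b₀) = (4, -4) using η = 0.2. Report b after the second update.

∇F = (2a - 3b, -3a + 10b)
(a₁, b₁) = (4, -4) − 0.2·(20, -52) = (0, 6.4)
(a₂, b₂) = (0, 6.4) − 0.2·(-19.2, 64) = (3.84, -6.4)
b = -6.4

-6.4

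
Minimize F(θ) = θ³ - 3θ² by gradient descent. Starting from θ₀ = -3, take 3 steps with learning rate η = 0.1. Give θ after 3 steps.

F′(θ) = 3θ² - 6θ
Step 1: F′(-3) = 45; θ₁ = -3 − 0.1·45 = -7.5
Step 2: F′(-7.5) = 213.75; θ₂ = -7.5 − 0.1·213.75 = -28.875
Step 3: F′(-28.875) = 2674.546875; θ₃ = -28.875 − 0.1·2674.546875 = -296.3296875

-296.3296875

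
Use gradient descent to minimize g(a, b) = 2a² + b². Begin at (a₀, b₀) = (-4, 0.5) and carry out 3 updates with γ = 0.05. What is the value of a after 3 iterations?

∇g = (4a, 2b)
Step 1: at (-4, 0.5), ∇g = (-16, 1) → (-4, 0.5) − 0.05·(-16, 1) = (-3.2, 0.45)
Step 2: at (-3.2, 0.45), ∇g = (-12.8, 0.9) → (-3.2, 0.45) − 0.05·(-12.8, 0.9) = (-2.56, 0.405)
Step 3: at (-2.56, 0.405), ∇g = (-10.24, 0.81) → (-2.56, 0.405) − 0.05·(-10.24, 0.81) = (-2.048, 0.3645)
a = -2.048

-2.048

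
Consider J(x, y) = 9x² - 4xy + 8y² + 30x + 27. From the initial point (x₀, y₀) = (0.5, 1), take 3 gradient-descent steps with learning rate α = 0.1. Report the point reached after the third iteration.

∇J = (18x - 4y + 30, -4x + 16y)
Step 1: at (0.5, 1), ∇J = (35, 14) → (0.5, 1) − 0.1·(35, 14) = (-3, -0.4)
Step 2: at (-3, -0.4), ∇J = (-22.4, 5.6) → (-3, -0.4) − 0.1·(-22.4, 5.6) = (-0.76, -0.96)
Step 3: at (-0.76, -0.96), ∇J = (20.16, -12.32) → (-0.76, -0.96) − 0.1·(20.16, -12.32) = (-2.776, 0.272)

(-2.776, 0.272)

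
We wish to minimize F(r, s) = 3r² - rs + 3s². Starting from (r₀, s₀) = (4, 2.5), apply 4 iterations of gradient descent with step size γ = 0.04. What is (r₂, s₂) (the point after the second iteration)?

(2.4688, 1.6912)

∇F = (6r - s, -r + 6s)
Step 1: at (4, 2.5), ∇F = (21.5, 11) → (4, 2.5) − 0.04·(21.5, 11) = (3.14, 2.06)
Step 2: at (3.14, 2.06), ∇F = (16.78, 9.22) → (3.14, 2.06) − 0.04·(16.78, 9.22) = (2.4688, 1.6912)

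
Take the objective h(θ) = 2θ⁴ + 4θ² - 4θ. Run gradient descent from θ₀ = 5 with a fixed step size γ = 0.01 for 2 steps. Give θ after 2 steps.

7.42805248

h′(θ) = 8θ³ + 8θ - 4
θ₁ = 5 − 0.01·1036 = -5.36
θ₂ = -5.36 − 0.01·(-1278.805248) = 7.42805248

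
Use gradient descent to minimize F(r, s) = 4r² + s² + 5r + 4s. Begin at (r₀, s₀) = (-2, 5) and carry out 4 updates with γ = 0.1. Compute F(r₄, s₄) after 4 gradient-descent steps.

2.6583552

∇F = (8r + 5, 2s + 4)
Step 1: at (-2, 5), ∇F = (-11, 14) → (-2, 5) − 0.1·(-11, 14) = (-0.9, 3.6)
Step 2: at (-0.9, 3.6), ∇F = (-2.2, 11.2) → (-0.9, 3.6) − 0.1·(-2.2, 11.2) = (-0.68, 2.48)
Step 3: at (-0.68, 2.48), ∇F = (-0.44, 8.96) → (-0.68, 2.48) − 0.1·(-0.44, 8.96) = (-0.636, 1.584)
Step 4: at (-0.636, 1.584), ∇F = (-0.088, 7.168) → (-0.636, 1.584) − 0.1·(-0.088, 7.168) = (-0.6272, 0.8672)
F(-0.6272, 0.8672) = 2.6583552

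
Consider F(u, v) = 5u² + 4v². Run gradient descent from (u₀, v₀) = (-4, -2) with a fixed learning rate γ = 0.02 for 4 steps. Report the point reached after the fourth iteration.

(-1.6384, -0.99574272)

∇F = (10u, 8v)
(u₁, v₁) = (-4, -2) − 0.02·(-40, -16) = (-3.2, -1.68)
(u₂, v₂) = (-3.2, -1.68) − 0.02·(-32, -13.44) = (-2.56, -1.4112)
(u₃, v₃) = (-2.56, -1.4112) − 0.02·(-25.6, -11.2896) = (-2.048, -1.185408)
(u₄, v₄) = (-2.048, -1.185408) − 0.02·(-20.48, -9.483264) = (-1.6384, -0.99574272)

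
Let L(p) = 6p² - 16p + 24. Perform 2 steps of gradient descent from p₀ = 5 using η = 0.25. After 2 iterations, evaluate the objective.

1304

L′(p) = 12p - 16
Step 1: L′(5) = 44; p₁ = 5 − 0.25·44 = -6
Step 2: L′(-6) = -88; p₂ = -6 − 0.25·(-88) = 16
L(16) = 1304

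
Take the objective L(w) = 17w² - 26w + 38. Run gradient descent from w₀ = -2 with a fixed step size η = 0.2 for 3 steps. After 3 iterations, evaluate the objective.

4946718.754688

L′(w) = 34w - 26
Step 1: L′(-2) = -94; w₁ = -2 − 0.2·(-94) = 16.8
Step 2: L′(16.8) = 545.2; w₂ = 16.8 − 0.2·545.2 = -92.24
Step 3: L′(-92.24) = -3162.16; w₃ = -92.24 − 0.2·(-3162.16) = 540.192
L(540.192) = 4946718.754688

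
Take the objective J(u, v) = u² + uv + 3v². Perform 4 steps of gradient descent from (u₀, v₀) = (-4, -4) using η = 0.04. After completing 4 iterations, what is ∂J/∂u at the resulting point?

∇J = (2u + v, u + 6v)
(u₁, v₁) = (-4, -4) − 0.04·(-12, -28) = (-3.52, -2.88)
(u₂, v₂) = (-3.52, -2.88) − 0.04·(-9.92, -20.8) = (-3.1232, -2.048)
(u₃, v₃) = (-3.1232, -2.048) − 0.04·(-8.2944, -15.4112) = (-2.791424, -1.431552)
(u₄, v₄) = (-2.791424, -1.431552) − 0.04·(-7.0144, -11.380736) = (-2.510848, -0.97632256)
∂J/∂u at (-2.510848, -0.97632256) = -5.99801856

-5.99801856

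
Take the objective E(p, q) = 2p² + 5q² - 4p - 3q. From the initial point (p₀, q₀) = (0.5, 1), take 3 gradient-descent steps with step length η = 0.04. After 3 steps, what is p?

∇E = (4p - 4, 10q - 3)
(p₁, q₁) = (0.5, 1) − 0.04·(-2, 7) = (0.58, 0.72)
(p₂, q₂) = (0.58, 0.72) − 0.04·(-1.68, 4.2) = (0.6472, 0.552)
(p₃, q₃) = (0.6472, 0.552) − 0.04·(-1.4112, 2.52) = (0.703648, 0.4512)
p = 0.703648

0.703648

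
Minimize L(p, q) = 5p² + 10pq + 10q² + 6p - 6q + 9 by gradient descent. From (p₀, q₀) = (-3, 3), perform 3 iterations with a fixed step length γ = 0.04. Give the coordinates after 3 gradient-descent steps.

∇L = (10p + 10q + 6, 10p + 20q - 6)
(p₁, q₁) = (-3, 3) − 0.04·(6, 24) = (-3.24, 2.04)
(p₂, q₂) = (-3.24, 2.04) − 0.04·(-6, 2.4) = (-3, 1.944)
(p₃, q₃) = (-3, 1.944) − 0.04·(-4.56, 2.88) = (-2.8176, 1.8288)

(-2.8176, 1.8288)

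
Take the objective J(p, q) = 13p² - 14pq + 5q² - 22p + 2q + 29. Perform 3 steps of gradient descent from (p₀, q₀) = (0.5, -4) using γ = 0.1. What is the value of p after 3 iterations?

-21.704

∇J = (26p - 14q - 22, -14p + 10q + 2)
(p₁, q₁) = (0.5, -4) − 0.1·(47, -45) = (-4.2, 0.5)
(p₂, q₂) = (-4.2, 0.5) − 0.1·(-138.2, 65.8) = (9.62, -6.08)
(p₃, q₃) = (9.62, -6.08) − 0.1·(313.24, -193.48) = (-21.704, 13.268)
p = -21.704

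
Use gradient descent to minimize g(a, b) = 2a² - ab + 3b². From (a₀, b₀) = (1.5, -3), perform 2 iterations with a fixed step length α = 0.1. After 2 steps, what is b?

∇g = (4a - b, -a + 6b)
Step 1: at (1.5, -3), ∇g = (9, -19.5) → (1.5, -3) − 0.1·(9, -19.5) = (0.6, -1.05)
Step 2: at (0.6, -1.05), ∇g = (3.45, -6.9) → (0.6, -1.05) − 0.1·(3.45, -6.9) = (0.255, -0.36)
b = -0.36

-0.36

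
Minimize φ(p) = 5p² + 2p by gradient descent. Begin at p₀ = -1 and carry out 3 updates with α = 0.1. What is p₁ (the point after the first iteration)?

φ′(p) = 10p + 2
p₁ = -1 − 0.1·(-8) = -0.2

-0.2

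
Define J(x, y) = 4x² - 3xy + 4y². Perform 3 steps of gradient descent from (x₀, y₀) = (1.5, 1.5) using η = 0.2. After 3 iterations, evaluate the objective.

∇J = (8x - 3y, -3x + 8y)
(x₁, y₁) = (1.5, 1.5) − 0.2·(7.5, 7.5) = (0, 0)
(x₂, y₂) = (0, 0) − 0.2·(0, 0) = (0, 0)
(x₃, y₃) = (0, 0) − 0.2·(0, 0) = (0, 0)
J(0, 0) = 0

0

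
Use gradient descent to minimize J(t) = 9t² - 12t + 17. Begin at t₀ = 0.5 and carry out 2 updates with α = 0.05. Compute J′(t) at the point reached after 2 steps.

J′(t) = 18t - 12
Step 1: J′(0.5) = -3; t₁ = 0.5 − 0.05·(-3) = 0.65
Step 2: J′(0.65) = -0.3; t₂ = 0.65 − 0.05·(-0.3) = 0.665
J′(t) at (0.665) = -0.03

-0.03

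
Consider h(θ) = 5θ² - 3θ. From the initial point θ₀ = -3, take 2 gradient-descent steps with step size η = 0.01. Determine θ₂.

h′(θ) = 10θ - 3
Step 1: h′(-3) = -33; θ₁ = -3 − 0.01·(-33) = -2.67
Step 2: h′(-2.67) = -29.7; θ₂ = -2.67 − 0.01·(-29.7) = -2.373

-2.373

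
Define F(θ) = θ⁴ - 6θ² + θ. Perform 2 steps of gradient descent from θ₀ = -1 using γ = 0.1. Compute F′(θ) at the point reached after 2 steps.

4.929957805824

F′(θ) = 4θ³ - 12θ + 1
θ₁ = -1 − 0.1·9 = -1.9
θ₂ = -1.9 − 0.1·(-3.636) = -1.5364
F′(θ) at (-1.5364) = 4.929957805824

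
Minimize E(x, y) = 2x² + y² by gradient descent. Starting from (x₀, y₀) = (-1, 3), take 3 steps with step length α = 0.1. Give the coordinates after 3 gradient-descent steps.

∇E = (4x, 2y)
Step 1: at (-1, 3), ∇E = (-4, 6) → (-1, 3) − 0.1·(-4, 6) = (-0.6, 2.4)
Step 2: at (-0.6, 2.4), ∇E = (-2.4, 4.8) → (-0.6, 2.4) − 0.1·(-2.4, 4.8) = (-0.36, 1.92)
Step 3: at (-0.36, 1.92), ∇E = (-1.44, 3.84) → (-0.36, 1.92) − 0.1·(-1.44, 3.84) = (-0.216, 1.536)

(-0.216, 1.536)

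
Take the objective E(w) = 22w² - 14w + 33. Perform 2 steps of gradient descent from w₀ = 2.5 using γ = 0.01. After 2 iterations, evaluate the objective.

41.07212672

E′(w) = 44w - 14
w₁ = 2.5 − 0.01·96 = 1.54
w₂ = 1.54 − 0.01·53.76 = 1.0024
E(1.0024) = 41.07212672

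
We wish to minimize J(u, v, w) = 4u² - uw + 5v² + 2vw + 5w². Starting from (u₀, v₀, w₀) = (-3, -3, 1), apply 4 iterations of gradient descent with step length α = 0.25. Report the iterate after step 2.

(-3.4375, -5.625, -0.0625)

∇J = (8u - w, 10v + 2w, -u + 2v + 10w)
(u₁, v₁, w₁) = (-3, -3, 1) − 0.25·(-25, -28, 7) = (3.25, 4, -0.75)
(u₂, v₂, w₂) = (3.25, 4, -0.75) − 0.25·(26.75, 38.5, -2.75) = (-3.4375, -5.625, -0.0625)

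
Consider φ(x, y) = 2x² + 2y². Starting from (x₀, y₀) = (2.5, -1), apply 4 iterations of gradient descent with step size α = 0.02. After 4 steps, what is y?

∇φ = (4x, 4y)
(x₁, y₁) = (2.5, -1) − 0.02·(10, -4) = (2.3, -0.92)
(x₂, y₂) = (2.3, -0.92) − 0.02·(9.2, -3.68) = (2.116, -0.8464)
(x₃, y₃) = (2.116, -0.8464) − 0.02·(8.464, -3.3856) = (1.94672, -0.778688)
(x₄, y₄) = (1.94672, -0.778688) − 0.02·(7.78688, -3.114752) = (1.7909824, -0.71639296)
y = -0.71639296

-0.71639296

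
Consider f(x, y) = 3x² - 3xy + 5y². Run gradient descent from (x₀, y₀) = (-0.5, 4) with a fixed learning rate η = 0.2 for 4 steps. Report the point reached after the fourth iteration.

∇f = (6x - 3y, -3x + 10y)
(x₁, y₁) = (-0.5, 4) − 0.2·(-15, 41.5) = (2.5, -4.3)
(x₂, y₂) = (2.5, -4.3) − 0.2·(27.9, -50.5) = (-3.08, 5.8)
(x₃, y₃) = (-3.08, 5.8) − 0.2·(-35.88, 67.24) = (4.096, -7.648)
(x₄, y₄) = (4.096, -7.648) − 0.2·(47.52, -88.768) = (-5.408, 10.1056)

(-5.408, 10.1056)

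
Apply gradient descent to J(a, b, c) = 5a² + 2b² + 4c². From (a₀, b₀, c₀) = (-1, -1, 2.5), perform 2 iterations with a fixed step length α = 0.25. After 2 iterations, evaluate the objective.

∇J = (10a, 4b, 8c)
Step 1: at (-1, -1, 2.5), ∇J = (-10, -4, 20) → (-1, -1, 2.5) − 0.25·(-10, -4, 20) = (1.5, 0, -2.5)
Step 2: at (1.5, 0, -2.5), ∇J = (15, 0, -20) → (1.5, 0, -2.5) − 0.25·(15, 0, -20) = (-2.25, 0, 2.5)
J(-2.25, 0, 2.5) = 50.3125

50.3125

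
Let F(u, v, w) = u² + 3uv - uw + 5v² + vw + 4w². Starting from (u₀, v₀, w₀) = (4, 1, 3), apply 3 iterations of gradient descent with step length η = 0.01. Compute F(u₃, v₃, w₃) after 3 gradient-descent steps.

∇F = (2u + 3v - w, 3u + 10v + w, -u + v + 8w)
Step 1: at (4, 1, 3), ∇F = (8, 25, 21) → (4, 1, 3) − 0.01·(8, 25, 21) = (3.92, 0.75, 2.79)
Step 2: at (3.92, 0.75, 2.79), ∇F = (7.3, 22.05, 19.15) → (3.92, 0.75, 2.79) − 0.01·(7.3, 22.05, 19.15) = (3.847, 0.5295, 2.5985)
Step 3: at (3.847, 0.5295, 2.5985), ∇F = (6.684, 19.4345, 17.4705) → (3.847, 0.5295, 2.5985) − 0.01·(6.684, 19.4345, 17.4705) = (3.78016, 0.335155, 2.423795)
F(3.78016, 0.335155, 2.423795) = 33.80121548425

33.80121548425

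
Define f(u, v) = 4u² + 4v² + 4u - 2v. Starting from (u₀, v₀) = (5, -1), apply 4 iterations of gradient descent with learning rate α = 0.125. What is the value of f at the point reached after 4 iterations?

-1.25

∇f = (8u + 4, 8v - 2)
(u₁, v₁) = (5, -1) − 0.125·(44, -10) = (-0.5, 0.25)
(u₂, v₂) = (-0.5, 0.25) − 0.125·(0, 0) = (-0.5, 0.25)
(u₃, v₃) = (-0.5, 0.25) − 0.125·(0, 0) = (-0.5, 0.25)
(u₄, v₄) = (-0.5, 0.25) − 0.125·(0, 0) = (-0.5, 0.25)
f(-0.5, 0.25) = -1.25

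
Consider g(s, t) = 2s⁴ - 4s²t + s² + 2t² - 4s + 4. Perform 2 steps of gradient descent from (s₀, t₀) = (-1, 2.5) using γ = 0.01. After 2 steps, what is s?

-1.11043072

∇g = (8s³ - 8st + 2s - 4, -4s² + 4t)
Step 1: at (-1, 2.5), ∇g = (6, 6) → (-1, 2.5) − 0.01·(6, 6) = (-1.06, 2.44)
Step 2: at (-1.06, 2.44), ∇g = (5.043072, 5.2656) → (-1.06, 2.44) − 0.01·(5.043072, 5.2656) = (-1.11043072, 2.387344)
s = -1.11043072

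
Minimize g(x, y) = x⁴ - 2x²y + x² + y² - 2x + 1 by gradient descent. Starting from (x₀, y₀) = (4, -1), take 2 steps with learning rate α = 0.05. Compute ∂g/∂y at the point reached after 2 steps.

∇g = (4x³ - 4xy + 2x - 2, -2x² + 2y)
(x₁, y₁) = (4, -1) − 0.05·(278, -34) = (-9.9, 0.7)
(x₂, y₂) = (-9.9, 0.7) − 0.05·(-3875.276, -194.62) = (183.8638, 10.431)
∂g/∂y at (183.8638, 10.431) = -67590.93190088

-67590.93190088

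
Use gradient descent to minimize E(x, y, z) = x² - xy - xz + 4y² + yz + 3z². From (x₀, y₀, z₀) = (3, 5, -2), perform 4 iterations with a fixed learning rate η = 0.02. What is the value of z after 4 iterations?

∇E = (2x - y - z, -x + 8y + z, -x + y + 6z)
(x₁, y₁, z₁) = (3, 5, -2) − 0.02·(3, 35, -10) = (2.94, 4.3, -1.8)
(x₂, y₂, z₂) = (2.94, 4.3, -1.8) − 0.02·(3.38, 29.66, -9.44) = (2.8724, 3.7068, -1.6112)
(x₃, y₃, z₃) = (2.8724, 3.7068, -1.6112) − 0.02·(3.6492, 25.1708, -8.8328) = (2.799416, 3.203384, -1.434544)
(x₄, y₄, z₄) = (2.799416, 3.203384, -1.434544) − 0.02·(3.829992, 21.393112, -8.203296) = (2.72281616, 2.77552176, -1.27047808)
z = -1.27047808

-1.27047808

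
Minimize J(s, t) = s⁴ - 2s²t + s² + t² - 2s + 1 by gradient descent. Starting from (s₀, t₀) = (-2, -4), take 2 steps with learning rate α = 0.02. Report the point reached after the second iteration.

∇J = (4s³ - 4st + 2s - 2, -2s² + 2t)
Step 1: at (-2, -4), ∇J = (-70, -16) → (-2, -4) − 0.02·(-70, -16) = (-0.6, -3.68)
Step 2: at (-0.6, -3.68), ∇J = (-12.896, -8.08) → (-0.6, -3.68) − 0.02·(-12.896, -8.08) = (-0.34208, -3.5184)

(-0.34208, -3.5184)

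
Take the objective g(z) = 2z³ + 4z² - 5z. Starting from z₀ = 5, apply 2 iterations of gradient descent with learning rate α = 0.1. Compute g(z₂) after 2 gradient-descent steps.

-2725791.73775

g′(z) = 6z² + 8z - 5
z₁ = 5 − 0.1·185 = -13.5
z₂ = -13.5 − 0.1·980.5 = -111.55
g(-111.55) = -2725791.73775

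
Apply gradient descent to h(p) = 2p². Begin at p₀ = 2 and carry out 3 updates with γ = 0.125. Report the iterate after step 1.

1

h′(p) = 4p
Step 1: h′(2) = 8; p₁ = 2 − 0.125·8 = 1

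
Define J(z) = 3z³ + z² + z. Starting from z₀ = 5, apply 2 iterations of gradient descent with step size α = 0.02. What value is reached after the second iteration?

J′(z) = 9z² + 2z + 1
z₁ = 5 − 0.02·236 = 0.28
z₂ = 0.28 − 0.02·2.2656 = 0.234688

0.234688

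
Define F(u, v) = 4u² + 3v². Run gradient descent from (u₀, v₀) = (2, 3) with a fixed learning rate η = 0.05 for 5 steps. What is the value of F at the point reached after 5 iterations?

0.8594290539

∇F = (8u, 6v)
(u₁, v₁) = (2, 3) − 0.05·(16, 18) = (1.2, 2.1)
(u₂, v₂) = (1.2, 2.1) − 0.05·(9.6, 12.6) = (0.72, 1.47)
(u₃, v₃) = (0.72, 1.47) − 0.05·(5.76, 8.82) = (0.432, 1.029)
(u₄, v₄) = (0.432, 1.029) − 0.05·(3.456, 6.174) = (0.2592, 0.7203)
(u₅, v₅) = (0.2592, 0.7203) − 0.05·(2.0736, 4.3218) = (0.15552, 0.50421)
F(0.15552, 0.50421) = 0.8594290539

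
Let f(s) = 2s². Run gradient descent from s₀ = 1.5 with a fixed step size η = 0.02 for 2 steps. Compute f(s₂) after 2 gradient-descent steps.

3.22376832

f′(s) = 4s
Step 1: f′(1.5) = 6; s₁ = 1.5 − 0.02·6 = 1.38
Step 2: f′(1.38) = 5.52; s₂ = 1.38 − 0.02·5.52 = 1.2696
f(1.2696) = 3.22376832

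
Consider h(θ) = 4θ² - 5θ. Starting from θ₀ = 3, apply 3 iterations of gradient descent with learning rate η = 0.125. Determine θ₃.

0.625

h′(θ) = 8θ - 5
θ₁ = 3 − 0.125·19 = 0.625
θ₂ = 0.625 − 0.125·0 = 0.625
θ₃ = 0.625 − 0.125·0 = 0.625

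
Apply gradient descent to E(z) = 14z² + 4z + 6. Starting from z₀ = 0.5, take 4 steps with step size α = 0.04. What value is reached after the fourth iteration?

-0.14272384

E′(z) = 28z + 4
z₁ = 0.5 − 0.04·18 = -0.22
z₂ = -0.22 − 0.04·(-2.16) = -0.1336
z₃ = -0.1336 − 0.04·0.2592 = -0.143968
z₄ = -0.143968 − 0.04·(-0.031104) = -0.14272384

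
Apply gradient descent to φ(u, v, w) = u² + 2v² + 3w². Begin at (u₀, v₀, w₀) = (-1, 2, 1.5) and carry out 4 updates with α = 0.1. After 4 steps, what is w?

0.0384

∇φ = (2u, 4v, 6w)
Step 1: at (-1, 2, 1.5), ∇φ = (-2, 8, 9) → (-1, 2, 1.5) − 0.1·(-2, 8, 9) = (-0.8, 1.2, 0.6)
Step 2: at (-0.8, 1.2, 0.6), ∇φ = (-1.6, 4.8, 3.6) → (-0.8, 1.2, 0.6) − 0.1·(-1.6, 4.8, 3.6) = (-0.64, 0.72, 0.24)
Step 3: at (-0.64, 0.72, 0.24), ∇φ = (-1.28, 2.88, 1.44) → (-0.64, 0.72, 0.24) − 0.1·(-1.28, 2.88, 1.44) = (-0.512, 0.432, 0.096)
Step 4: at (-0.512, 0.432, 0.096), ∇φ = (-1.024, 1.728, 0.576) → (-0.512, 0.432, 0.096) − 0.1·(-1.024, 1.728, 0.576) = (-0.4096, 0.2592, 0.0384)
w = 0.0384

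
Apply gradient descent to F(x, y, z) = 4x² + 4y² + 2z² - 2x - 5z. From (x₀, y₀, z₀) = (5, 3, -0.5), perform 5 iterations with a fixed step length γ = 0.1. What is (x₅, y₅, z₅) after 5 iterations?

∇F = (8x - 2, 8y, 4z - 5)
(x₁, y₁, z₁) = (5, 3, -0.5) − 0.1·(38, 24, -7) = (1.2, 0.6, 0.2)
(x₂, y₂, z₂) = (1.2, 0.6, 0.2) − 0.1·(7.6, 4.8, -4.2) = (0.44, 0.12, 0.62)
(x₃, y₃, z₃) = (0.44, 0.12, 0.62) − 0.1·(1.52, 0.96, -2.52) = (0.288, 0.024, 0.872)
(x₄, y₄, z₄) = (0.288, 0.024, 0.872) − 0.1·(0.304, 0.192, -1.512) = (0.2576, 0.0048, 1.0232)
(x₅, y₅, z₅) = (0.2576, 0.0048, 1.0232) − 0.1·(0.0608, 0.0384, -0.9072) = (0.25152, 0.00096, 1.11392)

(0.25152, 0.00096, 1.11392)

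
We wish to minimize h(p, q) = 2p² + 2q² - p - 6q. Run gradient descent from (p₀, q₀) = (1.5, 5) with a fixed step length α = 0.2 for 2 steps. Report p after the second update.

∇h = (4p - 1, 4q - 6)
Step 1: at (1.5, 5), ∇h = (5, 14) → (1.5, 5) − 0.2·(5, 14) = (0.5, 2.2)
Step 2: at (0.5, 2.2), ∇h = (1, 2.8) → (0.5, 2.2) − 0.2·(1, 2.8) = (0.3, 1.64)
p = 0.3

0.3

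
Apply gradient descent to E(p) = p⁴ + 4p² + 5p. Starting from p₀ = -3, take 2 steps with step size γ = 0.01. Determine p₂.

-1.43449132

E′(p) = 4p³ + 8p + 5
Step 1: E′(-3) = -127; p₁ = -3 − 0.01·(-127) = -1.73
Step 2: E′(-1.73) = -29.550868; p₂ = -1.73 − 0.01·(-29.550868) = -1.43449132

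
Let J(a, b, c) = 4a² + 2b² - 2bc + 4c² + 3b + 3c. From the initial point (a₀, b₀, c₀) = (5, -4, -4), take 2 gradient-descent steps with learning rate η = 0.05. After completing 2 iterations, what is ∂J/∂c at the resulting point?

∇J = (8a, 4b - 2c + 3, -2b + 8c + 3)
(a₁, b₁, c₁) = (5, -4, -4) − 0.05·(40, -5, -21) = (3, -3.75, -2.95)
(a₂, b₂, c₂) = (3, -3.75, -2.95) − 0.05·(24, -6.1, -13.1) = (1.8, -3.445, -2.295)
∂J/∂c at (1.8, -3.445, -2.295) = -8.47

-8.47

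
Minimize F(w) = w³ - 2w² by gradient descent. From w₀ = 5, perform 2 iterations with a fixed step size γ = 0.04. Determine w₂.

F′(w) = 3w² - 4w
w₁ = 5 − 0.04·55 = 2.8
w₂ = 2.8 − 0.04·12.32 = 2.3072

2.3072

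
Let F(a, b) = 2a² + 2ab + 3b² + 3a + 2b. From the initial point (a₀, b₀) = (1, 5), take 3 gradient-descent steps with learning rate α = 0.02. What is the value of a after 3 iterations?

0.13504

∇F = (4a + 2b + 3, 2a + 6b + 2)
(a₁, b₁) = (1, 5) − 0.02·(17, 34) = (0.66, 4.32)
(a₂, b₂) = (0.66, 4.32) − 0.02·(14.28, 29.24) = (0.3744, 3.7352)
(a₃, b₃) = (0.3744, 3.7352) − 0.02·(11.968, 25.16) = (0.13504, 3.232)
a = 0.13504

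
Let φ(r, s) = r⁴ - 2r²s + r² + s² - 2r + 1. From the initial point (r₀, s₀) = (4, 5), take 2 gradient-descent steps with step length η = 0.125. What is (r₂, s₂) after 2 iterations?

(3209.4296875, 93.703125)

∇φ = (4r³ - 4rs + 2r - 2, -2r² + 2s)
(r₁, s₁) = (4, 5) − 0.125·(182, -22) = (-18.75, 7.75)
(r₂, s₂) = (-18.75, 7.75) − 0.125·(-25825.4375, -687.625) = (3209.4296875, 93.703125)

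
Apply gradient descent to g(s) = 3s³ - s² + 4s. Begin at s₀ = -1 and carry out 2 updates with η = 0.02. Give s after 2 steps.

-1.7362

g′(s) = 9s² - 2s + 4
s₁ = -1 − 0.02·15 = -1.3
s₂ = -1.3 − 0.02·21.81 = -1.7362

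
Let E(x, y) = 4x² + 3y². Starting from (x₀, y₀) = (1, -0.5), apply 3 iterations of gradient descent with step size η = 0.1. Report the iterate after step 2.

(0.04, -0.08)

∇E = (8x, 6y)
(x₁, y₁) = (1, -0.5) − 0.1·(8, -3) = (0.2, -0.2)
(x₂, y₂) = (0.2, -0.2) − 0.1·(1.6, -1.2) = (0.04, -0.08)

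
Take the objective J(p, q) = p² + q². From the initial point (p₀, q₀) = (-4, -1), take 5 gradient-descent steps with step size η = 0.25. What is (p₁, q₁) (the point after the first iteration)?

∇J = (2p, 2q)
(p₁, q₁) = (-4, -1) − 0.25·(-8, -2) = (-2, -0.5)

(-2, -0.5)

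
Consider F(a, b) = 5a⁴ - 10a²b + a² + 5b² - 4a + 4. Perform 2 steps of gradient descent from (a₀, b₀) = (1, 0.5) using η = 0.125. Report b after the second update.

∇F = (20a³ - 20ab + 2a - 4, -10a² + 10b)
Step 1: at (1, 0.5), ∇F = (8, -5) → (1, 0.5) − 0.125·(8, -5) = (0, 1.125)
Step 2: at (0, 1.125), ∇F = (-4, 11.25) → (0, 1.125) − 0.125·(-4, 11.25) = (0.5, -0.28125)
b = -0.28125

-0.28125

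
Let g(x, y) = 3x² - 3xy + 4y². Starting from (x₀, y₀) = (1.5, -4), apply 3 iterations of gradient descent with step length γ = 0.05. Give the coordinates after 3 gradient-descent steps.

∇g = (6x - 3y, -3x + 8y)
Step 1: at (1.5, -4), ∇g = (21, -36.5) → (1.5, -4) − 0.05·(21, -36.5) = (0.45, -2.175)
Step 2: at (0.45, -2.175), ∇g = (9.225, -18.75) → (0.45, -2.175) − 0.05·(9.225, -18.75) = (-0.01125, -1.2375)
Step 3: at (-0.01125, -1.2375), ∇g = (3.645, -9.86625) → (-0.01125, -1.2375) − 0.05·(3.645, -9.86625) = (-0.1935, -0.7441875)

(-0.1935, -0.7441875)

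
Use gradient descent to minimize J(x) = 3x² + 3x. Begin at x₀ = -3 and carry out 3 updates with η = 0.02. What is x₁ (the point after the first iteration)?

J′(x) = 6x + 3
x₁ = -3 − 0.02·(-15) = -2.7

-2.7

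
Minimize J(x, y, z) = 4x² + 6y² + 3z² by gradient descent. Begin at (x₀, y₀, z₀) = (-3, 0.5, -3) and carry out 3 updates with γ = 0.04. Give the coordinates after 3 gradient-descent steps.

∇J = (8x, 12y, 6z)
Step 1: at (-3, 0.5, -3), ∇J = (-24, 6, -18) → (-3, 0.5, -3) − 0.04·(-24, 6, -18) = (-2.04, 0.26, -2.28)
Step 2: at (-2.04, 0.26, -2.28), ∇J = (-16.32, 3.12, -13.68) → (-2.04, 0.26, -2.28) − 0.04·(-16.32, 3.12, -13.68) = (-1.3872, 0.1352, -1.7328)
Step 3: at (-1.3872, 0.1352, -1.7328), ∇J = (-11.0976, 1.6224, -10.3968) → (-1.3872, 0.1352, -1.7328) − 0.04·(-11.0976, 1.6224, -10.3968) = (-0.943296, 0.070304, -1.316928)

(-0.943296, 0.070304, -1.316928)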